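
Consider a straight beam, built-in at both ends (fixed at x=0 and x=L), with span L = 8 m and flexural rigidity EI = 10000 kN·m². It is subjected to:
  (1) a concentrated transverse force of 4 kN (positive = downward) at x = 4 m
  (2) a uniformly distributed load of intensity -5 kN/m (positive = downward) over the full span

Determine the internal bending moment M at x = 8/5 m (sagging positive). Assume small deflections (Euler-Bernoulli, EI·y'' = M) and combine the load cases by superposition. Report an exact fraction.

Load 1 — point force P=4 kN at a=4 m (b=L-a=4):
  M_1 = Pb²(3a+b)x/L³ - Pab²/L²  [x≤a] = 4·4²·(3·4+4)·(8/5)/8³ - 4·4·4²/8² = -4/5 kN·m
Load 2 — uniform load w=-5 kN/m over full span:
  M_2 = wLx/2 - wL²/12 - wx²/2 = (-5)·8·(8/5)/2 - (-5)·8²/12 - (-5)·(8/5)²/2 = 16/15 kN·m
Superposition: M = Σ M_i = 4/15 kN·m ≈ 0.266667 kN·m

M(8/5) = 4/15 kN·m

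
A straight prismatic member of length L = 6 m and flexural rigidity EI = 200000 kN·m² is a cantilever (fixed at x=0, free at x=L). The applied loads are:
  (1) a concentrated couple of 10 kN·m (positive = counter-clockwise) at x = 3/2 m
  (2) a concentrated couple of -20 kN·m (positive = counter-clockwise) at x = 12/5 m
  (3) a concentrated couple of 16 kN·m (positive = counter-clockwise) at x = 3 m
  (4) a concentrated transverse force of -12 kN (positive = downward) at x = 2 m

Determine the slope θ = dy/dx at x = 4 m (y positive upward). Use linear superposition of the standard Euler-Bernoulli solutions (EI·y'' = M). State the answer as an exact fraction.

θ(4) = 39/200000 rad

Load 1 — applied couple M₀=10 kN·m at a=3/2 m (b=L-a=9/2):
  θ_1 = M₀a/EI  [x>a] = 10·(3/2)/200000 = 3/40000 rad
Load 2 — applied couple M₀=-20 kN·m at a=12/5 m (b=L-a=18/5):
  θ_2 = M₀a/EI  [x>a] = (-20)·(12/5)/200000 = -3/12500 rad
Load 3 — applied couple M₀=16 kN·m at a=3 m (b=L-a=3):
  θ_3 = M₀a/EI  [x>a] = 16·3/200000 = 3/12500 rad
Load 4 — point force P=-12 kN at a=2 m (b=L-a=4):
  θ_4 = -Pa²/(2EI)  [x>a] = -(-12)·2²/(2·200000) = 3/25000 rad
Superposition: θ = Σ θ_i = 39/200000 rad ≈ 0.000195 rad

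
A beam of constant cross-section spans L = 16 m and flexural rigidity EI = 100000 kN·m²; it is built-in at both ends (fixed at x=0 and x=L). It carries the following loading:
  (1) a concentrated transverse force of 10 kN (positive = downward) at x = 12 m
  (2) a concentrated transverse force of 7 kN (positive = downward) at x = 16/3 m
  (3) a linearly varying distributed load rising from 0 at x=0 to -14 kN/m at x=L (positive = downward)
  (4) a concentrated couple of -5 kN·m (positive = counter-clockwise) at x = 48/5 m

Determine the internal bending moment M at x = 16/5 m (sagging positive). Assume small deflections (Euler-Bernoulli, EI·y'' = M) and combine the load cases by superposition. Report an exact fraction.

Load 1 — point force P=10 kN at a=12 m (b=L-a=4):
  M_1 = Pb²(3a+b)x/L³ - Pab²/L²  [x≤a] = 10·4²·(3·12+4)·(16/5)/16³ - 10·12·4²/16² = -5/2 kN·m
Load 2 — point force P=7 kN at a=16/3 m (b=L-a=32/3):
  M_2 = Pb²(3a+b)x/L³ - Pab²/L²  [x≤a] = 7·(32/3)²·(3·(16/3)+(32/3))·(16/5)/16³ - 7·(16/3)·(32/3)²/16² = 0 kN·m
Load 3 — triangular load w₀=-14 kN/m (0→w₀ over full span):
  M_3 = 3w₀Lx/20 - w₀L²/30 - w₀x³/(6L) = 3·(-14)·16·(16/5)/20 - (-14)·16²/30 - (-14)·(16/5)³/(6·16) = 6272/375 kN·m
Load 4 — applied couple M₀=-5 kN·m at a=48/5 m (b=L-a=32/5):
  M_4 = R_Ax - M_A  [x≤a] with R_A=-9/20, M_A=-8/5 = (-9/20)·(16/5) - (-8/5) = 4/25 kN·m
Superposition: M = Σ M_i = 10789/750 kN·m ≈ 14.385333 kN·m

M(16/5) = 10789/750 kN·m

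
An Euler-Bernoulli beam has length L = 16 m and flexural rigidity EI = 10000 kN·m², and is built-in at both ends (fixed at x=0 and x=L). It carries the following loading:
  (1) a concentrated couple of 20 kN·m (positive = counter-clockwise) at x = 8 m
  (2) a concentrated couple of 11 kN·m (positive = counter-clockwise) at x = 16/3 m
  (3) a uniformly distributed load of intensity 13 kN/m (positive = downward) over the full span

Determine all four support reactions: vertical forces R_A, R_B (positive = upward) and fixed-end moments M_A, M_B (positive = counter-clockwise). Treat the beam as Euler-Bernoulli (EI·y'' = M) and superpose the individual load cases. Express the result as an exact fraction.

R_A = 2563/24 kN, M_A = 847/3 kN·m, R_B = 2429/24 kN, M_B = -806/3 kN·m

Load 1 — applied couple M₀=20 kN·m at a=8 m (b=L-a=8):
  R_A = 6M₀ab/L³ = 6·20·8·8/16³ = 15/8 kN
  M_A = M₀b(2a-b)/L² = 20·8·(2·8-8)/16² = 5 kN·m
  R_B = -6M₀ab/L³ = -6·20·8·8/16³ = -15/8 kN
  M_B = M₀a(2b-a)/L² = 20·8·(2·8-8)/16² = 5 kN·m
Load 2 — applied couple M₀=11 kN·m at a=16/3 m (b=L-a=32/3):
  R_A = 6M₀ab/L³ = 6·11·(16/3)·(32/3)/16³ = 11/12 kN
  M_A = M₀b(2a-b)/L² = 11·(32/3)·(2·(16/3)-(32/3))/16² = 0 kN·m
  R_B = -6M₀ab/L³ = -6·11·(16/3)·(32/3)/16³ = -11/12 kN
  M_B = M₀a(2b-a)/L² = 11·(16/3)·(2·(32/3)-(16/3))/16² = 11/3 kN·m
Load 3 — uniform load w=13 kN/m over full span:
  R_A = wL/2 = 13·16/2 = 104 kN
  M_A = wL²/12 = 13·16²/12 = 832/3 kN·m
  R_B = wL/2 = 13·16/2 = 104 kN
  M_B = -wL²/12 = -13·16²/12 = -832/3 kN·m
Superposition: R_A = 2563/24 kN, M_A = 847/3 kN·m, R_B = 2429/24 kN, M_B = -806/3 kN·m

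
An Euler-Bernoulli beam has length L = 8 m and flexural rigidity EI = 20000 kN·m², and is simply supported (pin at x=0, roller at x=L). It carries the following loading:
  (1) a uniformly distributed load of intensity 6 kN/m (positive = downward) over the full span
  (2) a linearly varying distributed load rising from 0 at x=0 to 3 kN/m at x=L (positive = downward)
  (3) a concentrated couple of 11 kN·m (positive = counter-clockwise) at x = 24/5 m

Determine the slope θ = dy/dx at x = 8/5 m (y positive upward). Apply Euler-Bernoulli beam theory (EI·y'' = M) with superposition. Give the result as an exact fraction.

θ(8/5) = -30959/4687500 rad

Load 1 — uniform load w=6 kN/m over full span:
  θ_1 = -w(L³-6Lx²+4x³)/(24EI) = -6·(8³-6·8·(8/5)²+4·(8/5)³)/(24·20000) = -396/78125 rad
Load 2 — triangular load w₀=3 kN/m (0→w₀ over full span):
  θ_2 = -w₀(7L⁴-30L²x²+15x⁴)/(360LEI) = -3·(7·8⁴-30·8²·(8/5)²+15·(8/5)⁴)/(360·8·20000) = -1456/1171875 rad
Load 3 — applied couple M₀=11 kN·m at a=24/5 m (b=L-a=16/5):
  θ_3 = (M₀x²/(2L)+C₁)/EI  [x≤a] with C₁=M₀(3b²-L²)/(6L)=-572/75 = (11·(8/5)²/(2·8)+(-572/75))/20000 = -11/37500 rad
Superposition: θ = Σ θ_i = -30959/4687500 rad ≈ -0.006605 rad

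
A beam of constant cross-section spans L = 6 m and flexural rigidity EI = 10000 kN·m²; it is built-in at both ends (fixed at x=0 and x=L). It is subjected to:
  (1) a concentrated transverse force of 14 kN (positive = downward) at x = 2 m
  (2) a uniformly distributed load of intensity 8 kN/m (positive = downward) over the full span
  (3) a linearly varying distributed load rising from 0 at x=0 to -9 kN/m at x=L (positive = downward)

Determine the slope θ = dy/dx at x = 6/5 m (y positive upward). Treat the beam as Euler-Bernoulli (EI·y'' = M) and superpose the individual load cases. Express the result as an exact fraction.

θ(6/5) = -3289/2343750 rad

Load 1 — point force P=14 kN at a=2 m (b=L-a=4):
  θ_1 = -Pb²x(2aL-(3a+b)x)/(2L³EI)  [x≤a] = -14·4²·(6/5)·(2·2·6-(3·2+4)·(6/5))/(2·6³·10000) = -7/9375 rad
Load 2 — uniform load w=8 kN/m over full span:
  θ_2 = -wx(L-x)(L-2x)/(12EI) = -8·(6/5)·(6-(6/5))·(6-2·(6/5))/(12·10000) = -108/78125 rad
Load 3 — triangular load w₀=-9 kN/m (0→w₀ over full span):
  θ_3 = -w₀(2x(L-x)(L-2x)(x+2L)+x²(L-x)²)/(120LEI) = -(-9)·(2·(6/5)·(6-(6/5))·(6-2·(6/5))·((6/5)+2·6)+(6/5)²·(6-(6/5))²)/(120·6·10000) = 567/781250 rad
Superposition: θ = Σ θ_i = -3289/2343750 rad ≈ -0.001403 rad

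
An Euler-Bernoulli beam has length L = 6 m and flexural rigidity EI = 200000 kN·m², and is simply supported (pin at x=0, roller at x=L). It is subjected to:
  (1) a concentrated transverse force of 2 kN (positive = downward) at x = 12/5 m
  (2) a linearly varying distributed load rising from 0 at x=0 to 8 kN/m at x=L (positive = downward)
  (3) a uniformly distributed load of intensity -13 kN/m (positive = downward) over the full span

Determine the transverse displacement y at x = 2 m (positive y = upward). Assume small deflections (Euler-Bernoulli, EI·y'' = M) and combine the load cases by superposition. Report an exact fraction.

Load 1 — point force P=2 kN at a=12/5 m (b=L-a=18/5):
  y_1 = -Pbx(L²-b²-x²)/(6LEI)  [x≤a] = -2·(18/5)·2·(6²-(18/5)²-2²)/(6·6·200000) = -119/3125000 m
Load 2 — triangular load w₀=8 kN/m (0→w₀ over full span):
  y_2 = -w₀x(7L⁴-10L²x²+3x⁴)/(360LEI) = -8·2·(7·6⁴-10·6²·2²+3·2⁴)/(360·6·200000) = -8/28125 m
Load 3 — uniform load w=-13 kN/m over full span:
  y_3 = -wx(L³-2Lx²+x³)/(24EI) = -(-13)·2·(6³-2·6·2²+2³)/(24·200000) = 143/150000 m
Superposition: y = Σ y_i = 35483/56250000 m ≈ 0.000631 m

y(2) = 35483/56250000 m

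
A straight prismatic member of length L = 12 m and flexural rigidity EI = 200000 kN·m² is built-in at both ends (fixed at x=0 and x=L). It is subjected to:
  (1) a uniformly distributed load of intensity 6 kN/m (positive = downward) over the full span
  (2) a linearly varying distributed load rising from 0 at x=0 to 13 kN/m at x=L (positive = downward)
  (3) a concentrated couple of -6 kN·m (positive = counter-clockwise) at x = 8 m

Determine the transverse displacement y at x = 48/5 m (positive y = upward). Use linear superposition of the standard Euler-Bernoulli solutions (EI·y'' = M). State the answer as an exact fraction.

Load 1 — uniform load w=6 kN/m over full span:
  y_1 = -wx²(L-x)²/(24EI) = -6·(48/5)²·(12-(48/5))²/(24·200000) = -1296/1953125 m
Load 2 — triangular load w₀=13 kN/m (0→w₀ over full span):
  y_2 = -w₀x²(L-x)²(x+2L)/(120LEI) = -13·(48/5)²·(12-(48/5))²·((48/5)+2·12)/(120·12·200000) = -39312/48828125 m
Load 3 — applied couple M₀=-6 kN·m at a=8 m (b=L-a=4):
  y_3 = (R_Ax³/6 - M_Ax²/2 - M₀(x-a)²/2)/EI  [x>a] with R_A=-2/3, M_A=-2 = ((-2/3)·(48/5)³/6 - (-2)·(48/5)²/2 - (-6)·((48/5)-8)²/2)/200000 = 3/390625 m
Superposition: y = Σ y_i = -71337/48828125 m ≈ -0.001461 m

y(48/5) = -71337/48828125 m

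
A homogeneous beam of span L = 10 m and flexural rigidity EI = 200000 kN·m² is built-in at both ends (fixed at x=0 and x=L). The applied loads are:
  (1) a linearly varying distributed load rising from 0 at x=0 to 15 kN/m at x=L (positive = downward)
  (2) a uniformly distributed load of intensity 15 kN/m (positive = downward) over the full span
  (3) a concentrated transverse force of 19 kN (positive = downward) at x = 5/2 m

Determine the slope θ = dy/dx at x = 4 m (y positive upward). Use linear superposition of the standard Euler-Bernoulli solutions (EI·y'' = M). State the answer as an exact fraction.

θ(4) = -3/6250 rad

Load 1 — triangular load w₀=15 kN/m (0→w₀ over full span):
  θ_1 = -w₀(2x(L-x)(L-2x)(x+2L)+x²(L-x)²)/(120LEI) = -15·(2·4·(10-4)·(10-2·4)·(4+2·10)+4²·(10-4)²)/(120·10·200000) = -9/50000 rad
Load 2 — uniform load w=15 kN/m over full span:
  θ_2 = -wx(L-x)(L-2x)/(12EI) = -15·4·(10-4)·(10-2·4)/(12·200000) = -3/10000 rad
Load 3 — point force P=19 kN at a=5/2 m (b=L-a=15/2):
  θ_3 = Pa²(L-x)(2bL-(3b+a)(L-x))/(2L³EI)  [x>a] = 19·(5/2)²·(10-4)·(2·(15/2)·10-(3·(15/2)+(5/2))·(10-4))/(2·10³·200000) = 0 rad
Superposition: θ = Σ θ_i = -3/6250 rad ≈ -0.000480 rad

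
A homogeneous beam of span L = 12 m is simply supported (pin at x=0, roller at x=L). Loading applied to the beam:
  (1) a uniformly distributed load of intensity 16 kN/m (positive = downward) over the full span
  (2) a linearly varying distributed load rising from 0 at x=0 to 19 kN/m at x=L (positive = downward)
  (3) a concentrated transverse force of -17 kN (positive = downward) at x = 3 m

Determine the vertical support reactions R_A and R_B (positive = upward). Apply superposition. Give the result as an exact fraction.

Load 1 — uniform load w=16 kN/m over full span:
  R_A = wL/2 = 16·12/2 = 96 kN
  R_B = wL/2 = 16·12/2 = 96 kN
Load 2 — triangular load w₀=19 kN/m (0→w₀ over full span):
  R_A = w₀L/6 = 19·12/6 = 38 kN
  R_B = w₀L/3 = 19·12/3 = 76 kN
Load 3 — point force P=-17 kN at a=3 m (b=L-a=9):
  R_A = Pb/L = (-17)·9/12 = -51/4 kN
  R_B = Pa/L = (-17)·3/12 = -17/4 kN
Superposition: R_A = 485/4 kN, R_B = 671/4 kN

R_A = 485/4 kN, R_B = 671/4 kN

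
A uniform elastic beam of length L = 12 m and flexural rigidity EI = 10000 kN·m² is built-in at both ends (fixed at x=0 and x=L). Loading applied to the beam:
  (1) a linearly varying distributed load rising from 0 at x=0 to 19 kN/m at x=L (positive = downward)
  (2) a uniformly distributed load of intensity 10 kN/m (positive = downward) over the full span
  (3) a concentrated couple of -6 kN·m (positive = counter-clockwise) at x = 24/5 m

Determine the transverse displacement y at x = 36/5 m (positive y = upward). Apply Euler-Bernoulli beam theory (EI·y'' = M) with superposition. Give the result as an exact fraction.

Load 1 — triangular load w₀=19 kN/m (0→w₀ over full span):
  y_1 = -w₀x²(L-x)²(x+2L)/(120LEI) = -19·(36/5)²·(12-(36/5))²·((36/5)+2·12)/(120·12·10000) = -480168/9765625 m
Load 2 — uniform load w=10 kN/m over full span:
  y_2 = -wx²(L-x)²/(24EI) = -10·(36/5)²·(12-(36/5))²/(24·10000) = -3888/78125 m
Load 3 — applied couple M₀=-6 kN·m at a=24/5 m (b=L-a=36/5):
  y_3 = (R_Ax³/6 - M_Ax²/2 - M₀(x-a)²/2)/EI  [x>a] with R_A=-18/25, M_A=-18/25 = ((-18/25)·(36/5)³/6 - (-18/25)·(36/5)²/2 - (-6)·((36/5)-(24/5))²/2)/10000 = -1728/1953125 m
Superposition: y = Σ y_i = -974808/9765625 m ≈ -0.099820 m

y(36/5) = -974808/9765625 m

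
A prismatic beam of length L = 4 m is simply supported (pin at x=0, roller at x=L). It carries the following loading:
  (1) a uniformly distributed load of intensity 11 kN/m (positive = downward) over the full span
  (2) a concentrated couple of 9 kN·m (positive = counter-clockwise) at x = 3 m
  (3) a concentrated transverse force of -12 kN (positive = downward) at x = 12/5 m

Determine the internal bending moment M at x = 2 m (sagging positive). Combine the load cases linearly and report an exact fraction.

Load 1 — uniform load w=11 kN/m over full span:
  M_1 = wx(L-x)/2 = 11·2·(4-2)/2 = 22 kN·m
Load 2 — applied couple M₀=9 kN·m at a=3 m (b=L-a=1):
  M_2 = M₀x/L  [x≤a] = 9·2/4 = 9/2 kN·m
Load 3 — point force P=-12 kN at a=12/5 m (b=L-a=8/5):
  M_3 = Pbx/L  [x≤a] = (-12)·(8/5)·2/4 = -48/5 kN·m
Superposition: M = Σ M_i = 169/10 kN·m ≈ 16.900000 kN·m

M(2) = 169/10 kN·m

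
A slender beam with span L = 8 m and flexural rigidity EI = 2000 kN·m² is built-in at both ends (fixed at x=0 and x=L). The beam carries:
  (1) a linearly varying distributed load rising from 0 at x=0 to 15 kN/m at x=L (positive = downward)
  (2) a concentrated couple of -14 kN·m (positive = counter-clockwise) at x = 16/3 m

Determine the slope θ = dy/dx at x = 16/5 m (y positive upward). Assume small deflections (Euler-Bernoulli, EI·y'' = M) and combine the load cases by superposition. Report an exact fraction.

θ(16/5) = -362/46875 rad

Load 1 — triangular load w₀=15 kN/m (0→w₀ over full span):
  θ_1 = -w₀(2x(L-x)(L-2x)(x+2L)+x²(L-x)²)/(120LEI) = -15·(2·(16/5)·(8-(16/5))·(8-2·(16/5))·((16/5)+2·8)+(16/5)²·(8-(16/5))²)/(120·8·2000) = -144/15625 rad
Load 2 — applied couple M₀=-14 kN·m at a=16/3 m (b=L-a=8/3):
  θ_2 = (R_Ax²/2 - M_Ax)/EI  [x≤a] with R_A=-7/3, M_A=-14/3 = ((-7/3)·(16/5)²/2 - (-14/3)·(16/5))/2000 = 14/9375 rad
Superposition: θ = Σ θ_i = -362/46875 rad ≈ -0.007723 rad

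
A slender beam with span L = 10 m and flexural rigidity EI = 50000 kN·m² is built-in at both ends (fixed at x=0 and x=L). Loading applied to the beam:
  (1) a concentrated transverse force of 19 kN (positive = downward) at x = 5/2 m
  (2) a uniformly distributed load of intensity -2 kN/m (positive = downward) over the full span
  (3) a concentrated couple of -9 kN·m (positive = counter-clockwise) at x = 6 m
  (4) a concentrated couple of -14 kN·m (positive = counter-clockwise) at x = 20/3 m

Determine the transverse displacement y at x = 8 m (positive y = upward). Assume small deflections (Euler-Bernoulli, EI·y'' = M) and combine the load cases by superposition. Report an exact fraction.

Load 1 — point force P=19 kN at a=5/2 m (b=L-a=15/2):
  y_1 = -Pa²(L-x)²(3bL-(3b+a)(L-x))/(6L³EI)  [x>a] = -19·(5/2)²·(10-8)²·(3·(15/2)·10-(3·(15/2)+(5/2))·(10-8))/(6·10³·50000) = -133/480000 m
Load 2 — uniform load w=-2 kN/m over full span:
  y_2 = -wx²(L-x)²/(24EI) = -(-2)·8²·(10-8)²/(24·50000) = 4/9375 m
Load 3 — applied couple M₀=-9 kN·m at a=6 m (b=L-a=4):
  y_3 = (R_Ax³/6 - M_Ax²/2 - M₀(x-a)²/2)/EI  [x>a] with R_A=-162/125, M_A=-72/25 = ((-162/125)·8³/6 - (-72/25)·8²/2 - (-9)·(8-6)²/2)/50000 = -27/3125000 m
Load 4 — applied couple M₀=-14 kN·m at a=20/3 m (b=L-a=10/3):
  y_4 = (R_Ax³/6 - M_Ax²/2 - M₀(x-a)²/2)/EI  [x>a] with R_A=-28/15, M_A=-14/3 = ((-28/15)·8³/6 - (-14/3)·8²/2 - (-14)·(8-(20/3))²/2)/50000 = 7/140625 m
Superposition: y = Σ y_i = 171649/900000000 m ≈ 0.000191 m

y(8) = 171649/900000000 m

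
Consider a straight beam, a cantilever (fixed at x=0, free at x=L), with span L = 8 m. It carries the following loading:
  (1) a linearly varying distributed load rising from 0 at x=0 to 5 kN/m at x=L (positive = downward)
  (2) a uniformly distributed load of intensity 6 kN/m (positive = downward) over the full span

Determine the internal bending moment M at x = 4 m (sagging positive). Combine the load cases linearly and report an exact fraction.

M(4) = -244/3 kN·m

Load 1 — triangular load w₀=5 kN/m (0→w₀ over full span):
  M_1 = w₀Lx/2 - w₀L²/3 - w₀x³/(6L) = 5·8·4/2 - 5·8²/3 - 5·4³/(6·8) = -100/3 kN·m
Load 2 — uniform load w=6 kN/m over full span:
  M_2 = -w(L-x)²/2 = -6·(8-4)²/2 = -48 kN·m
Superposition: M = Σ M_i = -244/3 kN·m ≈ -81.333333 kN·m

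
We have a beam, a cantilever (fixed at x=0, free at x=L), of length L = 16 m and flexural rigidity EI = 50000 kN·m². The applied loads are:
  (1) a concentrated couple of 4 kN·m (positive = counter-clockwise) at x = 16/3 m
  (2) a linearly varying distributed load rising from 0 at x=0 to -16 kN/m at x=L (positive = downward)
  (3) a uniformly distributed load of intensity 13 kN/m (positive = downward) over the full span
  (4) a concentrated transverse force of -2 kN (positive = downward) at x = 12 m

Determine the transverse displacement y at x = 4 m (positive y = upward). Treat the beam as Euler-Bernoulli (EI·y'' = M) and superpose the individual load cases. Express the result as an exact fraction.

Load 1 — applied couple M₀=4 kN·m at a=16/3 m (b=L-a=32/3):
  y_1 = M₀x²/(2EI)  [x≤a] = 4·4²/(2·50000) = 2/3125 m
Load 2 — triangular load w₀=-16 kN/m (0→w₀ over full span):
  y_2 = (w₀Lx³/12-w₀L²x²/6-w₀x⁵/(120L))/EI = ((-16)·16·4³/12-(-16)·16²·4²/6-(-16)·4⁵/(120·16))/50000 = 8968/46875 m
Load 3 — uniform load w=13 kN/m over full span:
  y_3 = -wx²(x²-4Lx+6L²)/(24EI) = -13·4²·(4²-4·16·4+6·16²)/(24·50000) = -702/3125 m
Load 4 — point force P=-2 kN at a=12 m (b=L-a=4):
  y_4 = -Px²(3a-x)/(6EI)  [x≤a] = -(-2)·4²·(3·12-4)/(6·50000) = 32/9375 m
Superposition: y = Σ y_i = -1372/46875 m ≈ -0.029269 m

y(4) = -1372/46875 m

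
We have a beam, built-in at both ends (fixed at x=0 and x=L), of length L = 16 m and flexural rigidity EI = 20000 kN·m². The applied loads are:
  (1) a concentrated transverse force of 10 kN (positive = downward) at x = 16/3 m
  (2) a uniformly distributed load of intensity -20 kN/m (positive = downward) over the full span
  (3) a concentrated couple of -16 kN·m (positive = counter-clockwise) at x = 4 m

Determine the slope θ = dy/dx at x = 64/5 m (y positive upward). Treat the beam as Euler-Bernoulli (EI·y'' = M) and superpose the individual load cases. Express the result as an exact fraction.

θ(64/5) = -13088/421875 rad

Load 1 — point force P=10 kN at a=16/3 m (b=L-a=32/3):
  θ_1 = Pa²(L-x)(2bL-(3b+a)(L-x))/(2L³EI)  [x>a] = 10·(16/3)²·(16-(64/5))·(2·(32/3)·16-(3·(32/3)+(16/3))·(16-(64/5)))/(2·16³·20000) = 104/84375 rad
Load 2 — uniform load w=-20 kN/m over full span:
  θ_2 = -wx(L-x)(L-2x)/(12EI) = -(-20)·(64/5)·(16-(64/5))·(16-2·(64/5))/(12·20000) = -512/15625 rad
Load 3 — applied couple M₀=-16 kN·m at a=4 m (b=L-a=12):
  θ_3 = (R_Ax²/2 - M_Ax - M₀(x-a))/EI  [x>a] with R_A=-9/8, M_A=3 = ((-9/8)·(64/5)²/2 - 3·(64/5) - (-16)·((64/5)-4))/20000 = 8/15625 rad
Superposition: θ = Σ θ_i = -13088/421875 rad ≈ -0.031023 rad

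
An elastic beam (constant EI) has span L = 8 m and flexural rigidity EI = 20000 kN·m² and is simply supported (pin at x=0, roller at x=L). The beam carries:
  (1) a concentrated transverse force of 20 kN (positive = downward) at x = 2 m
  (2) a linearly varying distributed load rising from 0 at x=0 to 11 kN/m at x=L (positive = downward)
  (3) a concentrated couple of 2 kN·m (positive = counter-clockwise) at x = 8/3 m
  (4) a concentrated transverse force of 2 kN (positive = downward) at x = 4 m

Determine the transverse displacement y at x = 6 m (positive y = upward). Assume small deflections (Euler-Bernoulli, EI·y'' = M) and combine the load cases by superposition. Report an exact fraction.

y(6) = -5813/360000 m

Load 1 — point force P=20 kN at a=2 m (b=L-a=6):
  y_1 = -Pa(L-x)(2Lx-a²-x²)/(6LEI)  [x>a] = -20·2·(8-6)·(2·8·6-2²-6²)/(6·8·20000) = -7/1500 m
Load 2 — triangular load w₀=11 kN/m (0→w₀ over full span):
  y_2 = -w₀x(7L⁴-10L²x²+3x⁴)/(360LEI) = -11·6·(7·8⁴-10·8²·6²+3·6⁴)/(360·8·20000) = -1309/120000 m
Load 3 — applied couple M₀=2 kN·m at a=8/3 m (b=L-a=16/3):
  y_3 = (M₀x³/(6L)-M₀(x-a)²/2+C₁x)/EI  [x>a] with C₁=M₀(3b²-L²)/(6L)=8/9 = (2·6³/(6·8)-2·(6-(8/3))²/2+(8/9)·6)/20000 = 29/180000 m
Load 4 — point force P=2 kN at a=4 m (b=L-a=4):
  y_4 = -Pa(L-x)(2Lx-a²-x²)/(6LEI)  [x>a] = -2·4·(8-6)·(2·8·6-4²-6²)/(6·8·20000) = -11/15000 m
Superposition: y = Σ y_i = -5813/360000 m ≈ -0.016147 m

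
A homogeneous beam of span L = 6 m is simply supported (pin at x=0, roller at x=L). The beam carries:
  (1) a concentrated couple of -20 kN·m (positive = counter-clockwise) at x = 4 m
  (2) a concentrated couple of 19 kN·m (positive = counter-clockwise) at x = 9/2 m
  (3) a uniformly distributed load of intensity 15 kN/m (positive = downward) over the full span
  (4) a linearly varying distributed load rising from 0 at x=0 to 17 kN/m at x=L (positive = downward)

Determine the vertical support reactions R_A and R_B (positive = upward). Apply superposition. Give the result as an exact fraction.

Load 1 — applied couple M₀=-20 kN·m at a=4 m (b=L-a=2):
  R_A = M₀/L = (-20)/6 = -10/3 kN
  R_B = -M₀/L = -(-20)/6 = 10/3 kN
Load 2 — applied couple M₀=19 kN·m at a=9/2 m (b=L-a=3/2):
  R_A = M₀/L = 19/6 kN
  R_B = -M₀/L = -19/6 kN
Load 3 — uniform load w=15 kN/m over full span:
  R_A = wL/2 = 15·6/2 = 45 kN
  R_B = wL/2 = 15·6/2 = 45 kN
Load 4 — triangular load w₀=17 kN/m (0→w₀ over full span):
  R_A = w₀L/6 = 17·6/6 = 17 kN
  R_B = w₀L/3 = 17·6/3 = 34 kN
Superposition: R_A = 371/6 kN, R_B = 475/6 kN

R_A = 371/6 kN, R_B = 475/6 kN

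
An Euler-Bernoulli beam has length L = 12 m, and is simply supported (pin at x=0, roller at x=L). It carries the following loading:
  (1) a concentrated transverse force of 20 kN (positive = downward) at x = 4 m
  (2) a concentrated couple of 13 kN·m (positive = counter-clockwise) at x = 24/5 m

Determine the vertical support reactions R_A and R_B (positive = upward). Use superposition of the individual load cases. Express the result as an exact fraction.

R_A = 173/12 kN, R_B = 67/12 kN

Load 1 — point force P=20 kN at a=4 m (b=L-a=8):
  R_A = Pb/L = 20·8/12 = 40/3 kN
  R_B = Pa/L = 20·4/12 = 20/3 kN
Load 2 — applied couple M₀=13 kN·m at a=24/5 m (b=L-a=36/5):
  R_A = M₀/L = 13/12 kN
  R_B = -M₀/L = -13/12 kN
Superposition: R_A = 173/12 kN, R_B = 67/12 kN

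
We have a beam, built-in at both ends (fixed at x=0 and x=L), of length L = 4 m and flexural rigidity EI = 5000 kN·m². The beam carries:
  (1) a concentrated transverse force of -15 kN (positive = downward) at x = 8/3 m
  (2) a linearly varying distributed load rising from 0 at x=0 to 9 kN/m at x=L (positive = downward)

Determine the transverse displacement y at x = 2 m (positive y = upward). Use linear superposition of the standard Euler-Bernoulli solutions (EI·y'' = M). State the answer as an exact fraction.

Load 1 — point force P=-15 kN at a=8/3 m (b=L-a=4/3):
  y_1 = -Pb²x²(3aL-(3a+b)x)/(6L³EI)  [x≤a] = -(-15)·(4/3)²·2²·(3·(8/3)·4-(3·(8/3)+(4/3))·2)/(6·4³·5000) = 1/1350 m
Load 2 — triangular load w₀=9 kN/m (0→w₀ over full span):
  y_2 = -w₀x²(L-x)²(x+2L)/(120LEI) = -9·2²·(4-2)²·(2+2·4)/(120·4·5000) = -3/5000 m
Superposition: y = Σ y_i = 19/135000 m ≈ 0.000141 m

y(2) = 19/135000 m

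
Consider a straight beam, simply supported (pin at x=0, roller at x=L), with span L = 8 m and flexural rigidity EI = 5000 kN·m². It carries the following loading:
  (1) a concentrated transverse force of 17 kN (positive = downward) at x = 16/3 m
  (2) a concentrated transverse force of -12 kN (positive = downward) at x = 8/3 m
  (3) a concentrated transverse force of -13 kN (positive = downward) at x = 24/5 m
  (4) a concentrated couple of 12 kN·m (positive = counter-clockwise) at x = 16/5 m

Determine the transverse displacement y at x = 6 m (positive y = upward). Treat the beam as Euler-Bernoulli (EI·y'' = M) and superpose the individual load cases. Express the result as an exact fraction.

Load 1 — point force P=17 kN at a=16/3 m (b=L-a=8/3):
  y_1 = -Pa(L-x)(2Lx-a²-x²)/(6LEI)  [x>a] = -17·(16/3)·(8-6)·(2·8·6-(16/3)²-6²)/(6·8·5000) = -1207/50625 m
Load 2 — point force P=-12 kN at a=8/3 m (b=L-a=16/3):
  y_2 = -Pa(L-x)(2Lx-a²-x²)/(6LEI)  [x>a] = -(-12)·(8/3)·(8-6)·(2·8·6-(8/3)²-6²)/(6·8·5000) = 238/16875 m
Load 3 — point force P=-13 kN at a=24/5 m (b=L-a=16/5):
  y_3 = -Pa(L-x)(2Lx-a²-x²)/(6LEI)  [x>a] = -(-13)·(24/5)·(8-6)·(2·8·6-(24/5)²-6²)/(6·8·5000) = 3003/156250 m
Load 4 — applied couple M₀=12 kN·m at a=16/5 m (b=L-a=24/5):
  y_4 = (M₀x³/(6L)-M₀(x-a)²/2+C₁x)/EI  [x>a] with C₁=M₀(3b²-L²)/(6L)=32/25 = (12·6³/(6·8)-12·(6-(16/5))²/2+(32/25)·6)/5000 = 183/62500 m
Superposition: y = Σ y_i = 314101/25312500 m ≈ 0.012409 m

y(6) = 314101/25312500 m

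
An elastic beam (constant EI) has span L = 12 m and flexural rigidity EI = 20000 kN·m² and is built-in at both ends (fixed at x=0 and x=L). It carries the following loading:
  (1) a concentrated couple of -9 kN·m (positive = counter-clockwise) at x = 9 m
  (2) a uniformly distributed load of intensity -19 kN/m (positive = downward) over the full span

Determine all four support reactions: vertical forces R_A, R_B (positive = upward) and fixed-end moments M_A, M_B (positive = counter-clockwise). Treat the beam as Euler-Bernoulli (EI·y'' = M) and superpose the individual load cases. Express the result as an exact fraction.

Load 1 — applied couple M₀=-9 kN·m at a=9 m (b=L-a=3):
  R_A = 6M₀ab/L³ = 6·(-9)·9·3/12³ = -27/32 kN
  M_A = M₀b(2a-b)/L² = (-9)·3·(2·9-3)/12² = -45/16 kN·m
  R_B = -6M₀ab/L³ = -6·(-9)·9·3/12³ = 27/32 kN
  M_B = M₀a(2b-a)/L² = (-9)·9·(2·3-9)/12² = 27/16 kN·m
Load 2 — uniform load w=-19 kN/m over full span:
  R_A = wL/2 = (-19)·12/2 = -114 kN
  M_A = wL²/12 = (-19)·12²/12 = -228 kN·m
  R_B = wL/2 = (-19)·12/2 = -114 kN
  M_B = -wL²/12 = -(-19)·12²/12 = 228 kN·m
Superposition: R_A = -3675/32 kN, M_A = -3693/16 kN·m, R_B = -3621/32 kN, M_B = 3675/16 kN·m

R_A = -3675/32 kN, M_A = -3693/16 kN·m, R_B = -3621/32 kN, M_B = 3675/16 kN·m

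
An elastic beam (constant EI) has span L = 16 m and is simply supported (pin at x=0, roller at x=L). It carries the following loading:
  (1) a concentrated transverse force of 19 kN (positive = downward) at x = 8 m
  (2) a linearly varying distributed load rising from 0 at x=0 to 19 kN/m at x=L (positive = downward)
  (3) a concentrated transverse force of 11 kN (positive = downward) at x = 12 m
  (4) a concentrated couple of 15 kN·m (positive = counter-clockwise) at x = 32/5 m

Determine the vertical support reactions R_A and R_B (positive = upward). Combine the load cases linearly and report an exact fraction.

R_A = 3065/48 kN, R_B = 5671/48 kN

Load 1 — point force P=19 kN at a=8 m (b=L-a=8):
  R_A = Pb/L = 19·8/16 = 19/2 kN
  R_B = Pa/L = 19·8/16 = 19/2 kN
Load 2 — triangular load w₀=19 kN/m (0→w₀ over full span):
  R_A = w₀L/6 = 19·16/6 = 152/3 kN
  R_B = w₀L/3 = 19·16/3 = 304/3 kN
Load 3 — point force P=11 kN at a=12 m (b=L-a=4):
  R_A = Pb/L = 11·4/16 = 11/4 kN
  R_B = Pa/L = 11·12/16 = 33/4 kN
Load 4 — applied couple M₀=15 kN·m at a=32/5 m (b=L-a=48/5):
  R_A = M₀/L = 15/16 kN
  R_B = -M₀/L = -15/16 kN
Superposition: R_A = 3065/48 kN, R_B = 5671/48 kN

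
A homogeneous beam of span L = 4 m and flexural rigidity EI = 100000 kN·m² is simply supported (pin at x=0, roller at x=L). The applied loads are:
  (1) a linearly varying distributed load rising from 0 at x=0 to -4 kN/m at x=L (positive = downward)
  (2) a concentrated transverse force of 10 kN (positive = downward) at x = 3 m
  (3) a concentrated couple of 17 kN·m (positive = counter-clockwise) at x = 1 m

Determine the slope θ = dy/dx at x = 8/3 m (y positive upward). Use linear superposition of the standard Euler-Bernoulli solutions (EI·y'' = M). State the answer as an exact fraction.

Load 1 — triangular load w₀=-4 kN/m (0→w₀ over full span):
  θ_1 = -w₀(7L⁴-30L²x²+15x⁴)/(360LEI) = -(-4)·(7·4⁴-30·4²·(8/3)²+15·(8/3)⁴)/(360·4·100000) = -91/3796875 rad
Load 2 — point force P=10 kN at a=3 m (b=L-a=1):
  θ_2 = -Pb(L²-b²-3x²)/(6LEI)  [x≤a] = -10·1·(4²-1²-3·(8/3)²)/(6·4·100000) = 19/720000 rad
Load 3 — applied couple M₀=17 kN·m at a=1 m (b=L-a=3):
  θ_3 = (M₀x²/(2L)-M₀(x-a)+C₁)/EI  [x>a] with C₁=M₀(3b²-L²)/(6L)=187/24 = (17·(8/3)²/(2·4)-17·((8/3)-1)+(187/24))/100000 = -391/7200000 rad
Superposition: θ = Σ θ_i = -50431/972000000 rad ≈ -0.000052 rad

θ(8/3) = -50431/972000000 rad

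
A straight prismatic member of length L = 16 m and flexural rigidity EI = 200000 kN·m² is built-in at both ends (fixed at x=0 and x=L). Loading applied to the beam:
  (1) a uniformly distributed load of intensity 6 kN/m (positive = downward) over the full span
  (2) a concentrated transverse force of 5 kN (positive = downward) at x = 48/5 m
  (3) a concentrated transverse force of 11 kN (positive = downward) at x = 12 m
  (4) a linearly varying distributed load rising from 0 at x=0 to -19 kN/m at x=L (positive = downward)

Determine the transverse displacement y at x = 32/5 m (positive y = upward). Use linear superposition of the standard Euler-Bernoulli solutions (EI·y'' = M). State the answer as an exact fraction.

Load 1 — uniform load w=6 kN/m over full span:
  y_1 = -wx²(L-x)²/(24EI) = -6·(32/5)²·(16-(32/5))²/(24·200000) = -9216/1953125 m
Load 2 — point force P=5 kN at a=48/5 m (b=L-a=32/5):
  y_2 = -Pb²x²(3aL-(3a+b)x)/(6L³EI)  [x≤a] = -5·(32/5)²·(32/5)²·(3·(48/5)·16-(3·(48/5)+(32/5))·(32/5))/(6·16³·200000) = -11776/29296875 m
Load 3 — point force P=11 kN at a=12 m (b=L-a=4):
  y_3 = -Pb²x²(3aL-(3a+b)x)/(6L³EI)  [x≤a] = -11·4²·(32/5)²·(3·12·16-(3·12+4)·(32/5))/(6·16³·200000) = -22/46875 m
Load 4 — triangular load w₀=-19 kN/m (0→w₀ over full span):
  y_4 = -w₀x²(L-x)²(x+2L)/(120LEI) = -(-19)·(32/5)²·(16-(32/5))²·((32/5)+2·16)/(120·16·200000) = 350208/48828125 m
Superposition: y = Σ y_i = 231794/146484375 m ≈ 0.001582 m

y(32/5) = 231794/146484375 m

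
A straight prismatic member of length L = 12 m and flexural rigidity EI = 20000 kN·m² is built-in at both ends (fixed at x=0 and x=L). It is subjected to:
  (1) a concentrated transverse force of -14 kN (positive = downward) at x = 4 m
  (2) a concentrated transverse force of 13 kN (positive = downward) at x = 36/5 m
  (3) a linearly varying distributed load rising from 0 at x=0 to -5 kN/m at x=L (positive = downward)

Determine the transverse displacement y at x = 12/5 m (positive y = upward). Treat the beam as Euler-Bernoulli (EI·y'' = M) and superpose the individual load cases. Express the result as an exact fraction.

y(12/5) = 93544/29296875 m

Load 1 — point force P=-14 kN at a=4 m (b=L-a=8):
  y_1 = -Pb²x²(3aL-(3a+b)x)/(6L³EI)  [x≤a] = -(-14)·8²·(12/5)²·(3·4·12-(3·4+8)·(12/5))/(6·12³·20000) = 112/46875 m
Load 2 — point force P=13 kN at a=36/5 m (b=L-a=24/5):
  y_2 = -Pb²x²(3aL-(3a+b)x)/(6L³EI)  [x≤a] = -13·(24/5)²·(12/5)²·(3·(36/5)·12-(3·(36/5)+(24/5))·(12/5))/(6·12³·20000) = -15912/9765625 m
Load 3 — triangular load w₀=-5 kN/m (0→w₀ over full span):
  y_3 = -w₀x²(L-x)²(x+2L)/(120LEI) = -(-5)·(12/5)²·(12-(12/5))²·((12/5)+2·12)/(120·12·20000) = 4752/1953125 m
Superposition: y = Σ y_i = 93544/29296875 m ≈ 0.003193 m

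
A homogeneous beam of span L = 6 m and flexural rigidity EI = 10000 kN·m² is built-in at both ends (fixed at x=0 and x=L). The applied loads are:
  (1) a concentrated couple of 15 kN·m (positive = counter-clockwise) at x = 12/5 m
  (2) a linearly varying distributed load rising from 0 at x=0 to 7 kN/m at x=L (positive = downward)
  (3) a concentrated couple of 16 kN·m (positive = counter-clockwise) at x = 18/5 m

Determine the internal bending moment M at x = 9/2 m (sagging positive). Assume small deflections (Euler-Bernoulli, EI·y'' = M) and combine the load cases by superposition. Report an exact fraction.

M(9/2) = -1767/800 kN·m

Load 1 — applied couple M₀=15 kN·m at a=12/5 m (b=L-a=18/5):
  M_1 = R_Ax - M_A - M₀  [x>a] with R_A=18/5, M_A=9/5 = (18/5)·(9/2) - (9/5) - 15 = -3/5 kN·m
Load 2 — triangular load w₀=7 kN/m (0→w₀ over full span):
  M_2 = 3w₀Lx/20 - w₀L²/30 - w₀x³/(6L) = 3·7·6·(9/2)/20 - 7·6²/30 - 7·(9/2)³/(6·6) = 357/160 kN·m
Load 3 — applied couple M₀=16 kN·m at a=18/5 m (b=L-a=12/5):
  M_3 = R_Ax - M_A - M₀  [x>a] with R_A=96/25, M_A=128/25 = (96/25)·(9/2) - (128/25) - 16 = -96/25 kN·m
Superposition: M = Σ M_i = -1767/800 kN·m ≈ -2.208750 kN·m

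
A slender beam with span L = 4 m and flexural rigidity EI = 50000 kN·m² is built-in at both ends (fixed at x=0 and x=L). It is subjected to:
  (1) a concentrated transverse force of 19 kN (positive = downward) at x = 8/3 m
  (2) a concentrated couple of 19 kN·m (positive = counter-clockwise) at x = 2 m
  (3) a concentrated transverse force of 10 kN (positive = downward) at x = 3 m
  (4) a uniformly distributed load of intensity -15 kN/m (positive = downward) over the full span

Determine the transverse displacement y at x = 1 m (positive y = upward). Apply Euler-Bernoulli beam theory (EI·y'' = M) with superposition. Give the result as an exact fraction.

y(1) = 4579/129600000 m

Load 1 — point force P=19 kN at a=8/3 m (b=L-a=4/3):
  y_1 = -Pb²x²(3aL-(3a+b)x)/(6L³EI)  [x≤a] = -19·(4/3)²·1²·(3·(8/3)·4-(3·(8/3)+(4/3))·1)/(6·4³·50000) = -323/8100000 m
Load 2 — applied couple M₀=19 kN·m at a=2 m (b=L-a=2):
  y_2 = (R_Ax³/6 - M_Ax²/2)/EI  [x≤a] with R_A=57/8, M_A=19/4 = ((57/8)·1³/6 - (19/4)·1²/2)/50000 = -19/800000 m
Load 3 — point force P=10 kN at a=3 m (b=L-a=1):
  y_3 = -Pb²x²(3aL-(3a+b)x)/(6L³EI)  [x≤a] = -10·1²·1²·(3·3·4-(3·3+1)·1)/(6·4³·50000) = -13/960000 m
Load 4 — uniform load w=-15 kN/m over full span:
  y_4 = -wx²(L-x)²/(24EI) = -(-15)·1²·(4-1)²/(24·50000) = 9/80000 m
Superposition: y = Σ y_i = 4579/129600000 m ≈ 0.000035 m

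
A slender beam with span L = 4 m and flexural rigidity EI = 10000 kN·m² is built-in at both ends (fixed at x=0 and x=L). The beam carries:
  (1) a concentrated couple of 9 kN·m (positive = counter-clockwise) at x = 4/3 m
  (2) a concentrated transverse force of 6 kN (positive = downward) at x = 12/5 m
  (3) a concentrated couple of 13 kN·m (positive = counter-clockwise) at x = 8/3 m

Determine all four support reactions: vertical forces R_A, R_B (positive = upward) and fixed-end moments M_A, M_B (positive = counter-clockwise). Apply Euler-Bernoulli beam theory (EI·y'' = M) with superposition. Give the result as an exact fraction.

R_A = 3542/375 kN, M_A = 2489/375 kN·m, R_B = -1292/375 kN, M_B = -57/125 kN·m

Load 1 — applied couple M₀=9 kN·m at a=4/3 m (b=L-a=8/3):
  R_A = 6M₀ab/L³ = 6·9·(4/3)·(8/3)/4³ = 3 kN
  M_A = M₀b(2a-b)/L² = 9·(8/3)·(2·(4/3)-(8/3))/4² = 0 kN·m
  R_B = -6M₀ab/L³ = -6·9·(4/3)·(8/3)/4³ = -3 kN
  M_B = M₀a(2b-a)/L² = 9·(4/3)·(2·(8/3)-(4/3))/4² = 3 kN·m
Load 2 — point force P=6 kN at a=12/5 m (b=L-a=8/5):
  R_A = Pb²(3a+b)/L³ = 6·(8/5)²·(3·(12/5)+(8/5))/4³ = 264/125 kN
  M_A = Pab²/L² = 6·(12/5)·(8/5)²/4² = 288/125 kN·m
  R_B = Pa²(a+3b)/L³ = 6·(12/5)²·((12/5)+3·(8/5))/4³ = 486/125 kN
  M_B = -Pa²b/L² = -6·(12/5)²·(8/5)/4² = -432/125 kN·m
Load 3 — applied couple M₀=13 kN·m at a=8/3 m (b=L-a=4/3):
  R_A = 6M₀ab/L³ = 6·13·(8/3)·(4/3)/4³ = 13/3 kN
  M_A = M₀b(2a-b)/L² = 13·(4/3)·(2·(8/3)-(4/3))/4² = 13/3 kN·m
  R_B = -6M₀ab/L³ = -6·13·(8/3)·(4/3)/4³ = -13/3 kN
  M_B = M₀a(2b-a)/L² = 13·(8/3)·(2·(4/3)-(8/3))/4² = 0 kN·m
Superposition: R_A = 3542/375 kN, M_A = 2489/375 kN·m, R_B = -1292/375 kN, M_B = -57/125 kN·m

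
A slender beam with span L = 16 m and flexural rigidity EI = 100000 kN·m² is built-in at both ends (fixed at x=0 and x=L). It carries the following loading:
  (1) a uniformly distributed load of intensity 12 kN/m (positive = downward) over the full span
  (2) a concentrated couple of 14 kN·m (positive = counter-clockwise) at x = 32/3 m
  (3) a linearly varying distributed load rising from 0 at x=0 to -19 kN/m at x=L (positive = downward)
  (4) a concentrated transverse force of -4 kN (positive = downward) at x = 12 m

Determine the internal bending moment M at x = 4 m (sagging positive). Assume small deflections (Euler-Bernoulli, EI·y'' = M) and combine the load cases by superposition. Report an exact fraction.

Load 1 — uniform load w=12 kN/m over full span:
  M_1 = wLx/2 - wL²/12 - wx²/2 = 12·16·4/2 - 12·16²/12 - 12·4²/2 = 32 kN·m
Load 2 — applied couple M₀=14 kN·m at a=32/3 m (b=L-a=16/3):
  M_2 = R_Ax - M_A  [x≤a] with R_A=7/6, M_A=14/3 = (7/6)·4 - (14/3) = 0 kN·m
Load 3 — triangular load w₀=-19 kN/m (0→w₀ over full span):
  M_3 = 3w₀Lx/20 - w₀L²/30 - w₀x³/(6L) = 3·(-19)·16·4/20 - (-19)·16²/30 - (-19)·4³/(6·16) = -38/5 kN·m
Load 4 — point force P=-4 kN at a=12 m (b=L-a=4):
  M_4 = Pb²(3a+b)x/L³ - Pab²/L²  [x≤a] = (-4)·4²·(3·12+4)·4/16³ - (-4)·12·4²/16² = 1/2 kN·m
Superposition: M = Σ M_i = 249/10 kN·m ≈ 24.900000 kN·m

M(4) = 249/10 kN·m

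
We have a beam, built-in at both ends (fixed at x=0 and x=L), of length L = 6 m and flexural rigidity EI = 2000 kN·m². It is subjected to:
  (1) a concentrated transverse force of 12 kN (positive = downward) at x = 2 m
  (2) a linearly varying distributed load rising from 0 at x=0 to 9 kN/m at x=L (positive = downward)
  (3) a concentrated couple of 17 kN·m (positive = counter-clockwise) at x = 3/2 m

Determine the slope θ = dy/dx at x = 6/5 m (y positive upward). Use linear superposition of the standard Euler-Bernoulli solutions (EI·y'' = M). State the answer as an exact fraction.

Load 1 — point force P=12 kN at a=2 m (b=L-a=4):
  θ_1 = -Pb²x(2aL-(3a+b)x)/(2L³EI)  [x≤a] = -12·4²·(6/5)·(2·2·6-(3·2+4)·(6/5))/(2·6³·2000) = -2/625 rad
Load 2 — triangular load w₀=9 kN/m (0→w₀ over full span):
  θ_2 = -w₀(2x(L-x)(L-2x)(x+2L)+x²(L-x)²)/(120LEI) = -9·(2·(6/5)·(6-(6/5))·(6-2·(6/5))·((6/5)+2·6)+(6/5)²·(6-(6/5))²)/(120·6·2000) = -567/156250 rad
Load 3 — applied couple M₀=17 kN·m at a=3/2 m (b=L-a=9/2):
  θ_3 = (R_Ax²/2 - M_Ax)/EI  [x≤a] with R_A=51/16, M_A=-51/16 = ((51/16)·(6/5)²/2 - (-51/16)·(6/5))/2000 = 153/50000 rad
Superposition: θ = Σ θ_i = -4711/1250000 rad ≈ -0.003769 rad

θ(6/5) = -4711/1250000 rad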